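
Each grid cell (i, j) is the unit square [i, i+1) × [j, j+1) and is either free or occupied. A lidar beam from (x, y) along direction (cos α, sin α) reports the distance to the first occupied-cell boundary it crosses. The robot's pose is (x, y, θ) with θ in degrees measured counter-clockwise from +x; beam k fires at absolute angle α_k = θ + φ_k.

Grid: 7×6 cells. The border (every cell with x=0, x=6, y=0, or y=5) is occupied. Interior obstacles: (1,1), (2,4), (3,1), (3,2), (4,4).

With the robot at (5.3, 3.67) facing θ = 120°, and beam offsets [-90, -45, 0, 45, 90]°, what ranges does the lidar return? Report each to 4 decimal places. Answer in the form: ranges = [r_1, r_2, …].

ranges = [0.8083, 1.3769, 0.6000, 1.2750, 1.5011]

beam 1: φ=-90°, α=30°
  direction (0.8660, 0.5000); cell (5,3); t to first gridline: x 0.8083, y 0.6600 (then +1.1547 / +2.0000)
    (5,4) via y @ 0.6600
    (6,4) via x @ 0.8083  # hit
  → r_1 = 0.8083
beam 2: φ=-45°, α=75°
  direction (0.2588, 0.9659); cell (5,3); t to first gridline: x 2.7046, y 0.3416 (then +3.8637 / +1.0353)
    (5,4) via y @ 0.3416
    (5,5) via y @ 1.3769  # hit
  → r_2 = 1.3769
beam 3: φ=0°, α=120°
  direction (-0.5000, 0.8660); cell (5,3); t to first gridline: x 0.6000, y 0.3811 (then +2.0000 / +1.1547)
    (5,4) via y @ 0.3811
    (4,4) via x @ 0.6000  # hit
  → r_3 = 0.6000
beam 4: φ=45°, α=165°
  direction (-0.9659, 0.2588); cell (5,3); t to first gridline: x 0.3106, y 1.2750 (then +1.0353 / +3.8637)
    (4,3) via x @ 0.3106
    (4,4) via y @ 1.2750  # hit
  → r_4 = 1.2750
beam 5: φ=90°, α=210°
  direction (-0.8660, -0.5000); cell (5,3); t to first gridline: x 0.3464, y 1.3400 (then +1.1547 / +2.0000)
    (4,3) via x @ 0.3464
    (4,2) via y @ 1.3400
    (3,2) via x @ 1.5011  # hit
  → r_5 = 1.5011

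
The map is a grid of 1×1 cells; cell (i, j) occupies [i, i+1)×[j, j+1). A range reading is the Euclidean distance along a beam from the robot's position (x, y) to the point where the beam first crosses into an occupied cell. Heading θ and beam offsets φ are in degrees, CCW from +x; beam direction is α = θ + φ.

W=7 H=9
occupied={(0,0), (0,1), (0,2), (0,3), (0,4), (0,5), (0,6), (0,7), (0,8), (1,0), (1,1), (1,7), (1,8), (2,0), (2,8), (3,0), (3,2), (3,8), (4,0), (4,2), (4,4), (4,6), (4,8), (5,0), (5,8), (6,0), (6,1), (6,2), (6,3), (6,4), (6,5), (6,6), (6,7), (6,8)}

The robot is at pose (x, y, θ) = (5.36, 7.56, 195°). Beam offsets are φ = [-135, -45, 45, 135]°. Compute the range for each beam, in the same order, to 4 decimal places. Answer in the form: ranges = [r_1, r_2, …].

beam 1: φ=-135°, α=60°
  dir = (cos 60°, sin 60°) = (0.5000, 0.8660); from cell (5,7)
  next x-line at t=1.2800, next y-line at t=0.5081; Δt_x=2.0000, Δt_y=1.1547
    y: enter (5,8) at t=0.5081 ← occupied
  → r_1 = 0.5081
beam 2: φ=-45°, α=150°
  dir = (cos 150°, sin 150°) = (-0.8660, 0.5000); from cell (5,7)
  next x-line at t=0.4157, next y-line at t=0.8800; Δt_x=1.1547, Δt_y=2.0000
    x: enter (4,7) at t=0.4157
    y: enter (4,8) at t=0.8800 ← occupied
  → r_2 = 0.8800
beam 3: φ=45°, α=240°
  dir = (cos 240°, sin 240°) = (-0.5000, -0.8660); from cell (5,7)
  next x-line at t=0.7200, next y-line at t=0.6466; Δt_x=2.0000, Δt_y=1.1547
    y: enter (5,6) at t=0.6466
    x: enter (4,6) at t=0.7200 ← occupied
  → r_3 = 0.7200
beam 4: φ=135°, α=330°
  dir = (cos 330°, sin 330°) = (0.8660, -0.5000); from cell (5,7)
  next x-line at t=0.7390, next y-line at t=1.1200; Δt_x=1.1547, Δt_y=2.0000
    x: enter (6,7) at t=0.7390 ← occupied
  → r_4 = 0.7390

ranges = [0.5081, 0.8800, 0.7200, 0.7390]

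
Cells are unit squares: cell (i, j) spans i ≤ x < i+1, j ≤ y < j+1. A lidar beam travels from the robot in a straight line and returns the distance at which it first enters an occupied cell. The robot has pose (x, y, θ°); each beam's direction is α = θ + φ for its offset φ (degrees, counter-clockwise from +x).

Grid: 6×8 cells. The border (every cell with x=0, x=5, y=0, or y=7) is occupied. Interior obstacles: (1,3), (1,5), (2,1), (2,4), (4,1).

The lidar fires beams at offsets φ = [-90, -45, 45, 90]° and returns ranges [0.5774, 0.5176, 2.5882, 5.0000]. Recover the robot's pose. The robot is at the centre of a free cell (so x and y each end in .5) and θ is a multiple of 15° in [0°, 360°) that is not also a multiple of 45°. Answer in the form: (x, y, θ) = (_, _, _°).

Enumerate (i+0.5, j+0.5, θ) over the 19 free cells and 16 admissible headings. For each, cast all 4 beams and compare to the given ranges.
  (2.5, 6.5, 150°): beam 3 = 1.5529 ≠ 2.5882 ✗
  (2.5, 6.5, 330°): beam 1 = 1.0000 ≠ 0.5774 ✗
  (4.5, 4.5, 330°): beam 1 = 3.0000 ≠ 0.5774 ✗
  …
  (2.5, 2.5, 330°): r_1=0.5774, r_2=0.5176, r_3=2.5882, r_4=5.0000 — all match ✓
No second candidate reproduces the full scan.

(x, y, θ) = (2.5, 2.5, 330°)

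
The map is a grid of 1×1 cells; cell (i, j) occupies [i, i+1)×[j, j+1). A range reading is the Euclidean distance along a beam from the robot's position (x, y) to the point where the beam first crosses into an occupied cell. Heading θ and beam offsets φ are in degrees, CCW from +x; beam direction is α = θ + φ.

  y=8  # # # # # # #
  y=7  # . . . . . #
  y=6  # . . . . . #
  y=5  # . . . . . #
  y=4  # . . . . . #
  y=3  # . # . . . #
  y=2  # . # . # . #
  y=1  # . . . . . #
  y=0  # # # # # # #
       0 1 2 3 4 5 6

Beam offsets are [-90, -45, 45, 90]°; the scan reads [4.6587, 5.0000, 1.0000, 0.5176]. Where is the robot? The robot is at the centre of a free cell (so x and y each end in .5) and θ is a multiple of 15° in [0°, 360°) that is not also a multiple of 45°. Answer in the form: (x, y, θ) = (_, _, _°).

(x, y, θ) = (1.5, 5.5, 75°)

The pose lattice has 32·16 = 512 candidates. Test each by forward raycasting.
  (4.5, 3.5, 30°): beam 1 = 0.5774 ≠ 4.6587 ✗
  (1.5, 3.5, 60°): beam 1 = 0.5774 ≠ 4.6587 ✗
  (1.5, 6.5, 75°): beam 2 = 3.0000 ≠ 5.0000 ✗
  …
  (1.5, 5.5, 75°): r_1=4.6587, r_2=5.0000, r_3=1.0000, r_4=0.5176 — all match ✓
No second candidate reproduces the full scan.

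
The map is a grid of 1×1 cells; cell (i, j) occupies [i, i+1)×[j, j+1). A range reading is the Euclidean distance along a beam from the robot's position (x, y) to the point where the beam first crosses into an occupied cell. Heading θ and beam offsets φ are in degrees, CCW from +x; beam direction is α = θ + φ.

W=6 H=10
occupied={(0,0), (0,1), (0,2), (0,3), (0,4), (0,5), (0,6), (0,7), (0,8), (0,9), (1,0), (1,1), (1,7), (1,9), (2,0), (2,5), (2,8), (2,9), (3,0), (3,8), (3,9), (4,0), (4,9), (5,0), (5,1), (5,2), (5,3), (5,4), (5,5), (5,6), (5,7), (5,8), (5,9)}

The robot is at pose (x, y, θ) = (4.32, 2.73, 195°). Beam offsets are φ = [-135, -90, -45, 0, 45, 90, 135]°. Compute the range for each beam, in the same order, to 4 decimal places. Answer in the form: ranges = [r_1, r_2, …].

ranges = [1.3600, 5.4559, 3.8336, 2.8205, 1.9976, 1.7910, 0.7852]

beam 1: φ=-135°, α=60°
  dir = (cos 60°, sin 60°) = (0.5000, 0.8660); from cell (4,2)
  next x-line at t=1.3600, next y-line at t=0.3118; Δt_x=2.0000, Δt_y=1.1547
    y: enter (4,3) at t=0.3118
    x: enter (5,3) at t=1.3600 ← occupied
  → r_1 = 1.3600
beam 2: φ=-90°, α=105°
  dir = (cos 105°, sin 105°) = (-0.2588, 0.9659); from cell (4,2)
  next x-line at t=1.2364, next y-line at t=0.2795; Δt_x=3.8637, Δt_y=1.0353
    y: enter (4,3) at t=0.2795
    x: enter (3,3) at t=1.2364
    y: enter (3,4) at t=1.3148
    y: enter (3,5) at t=2.3501
    y: enter (3,6) at t=3.3854
    y: enter (3,7) at t=4.4206
    x: enter (2,7) at t=5.1001
    y: enter (2,8) at t=5.4559 ← occupied
  → r_2 = 5.4559
beam 3: φ=-45°, α=150°
  dir = (cos 150°, sin 150°) = (-0.8660, 0.5000); from cell (4,2)
  next x-line at t=0.3695, next y-line at t=0.5400; Δt_x=1.1547, Δt_y=2.0000
    x: enter (3,2) at t=0.3695
    y: enter (3,3) at t=0.5400
    x: enter (2,3) at t=1.5242
    y: enter (2,4) at t=2.5400
    x: enter (1,4) at t=2.6789
    x: enter (0,4) at t=3.8336 ← occupied
  → r_3 = 3.8336
beam 4: φ=0°, α=195°
  dir = (cos 195°, sin 195°) = (-0.9659, -0.2588); from cell (4,2)
  next x-line at t=0.3313, next y-line at t=2.8205; Δt_x=1.0353, Δt_y=3.8637
    x: enter (3,2) at t=0.3313
    x: enter (2,2) at t=1.3666
    x: enter (1,2) at t=2.4018
    y: enter (1,1) at t=2.8205 ← occupied
  → r_4 = 2.8205
beam 5: φ=45°, α=240°
  dir = (cos 240°, sin 240°) = (-0.5000, -0.8660); from cell (4,2)
  next x-line at t=0.6400, next y-line at t=0.8429; Δt_x=2.0000, Δt_y=1.1547
    x: enter (3,2) at t=0.6400
    y: enter (3,1) at t=0.8429
    y: enter (3,0) at t=1.9976 ← occupied
  → r_5 = 1.9976
beam 6: φ=90°, α=285°
  dir = (cos 285°, sin 285°) = (0.2588, -0.9659); from cell (4,2)
  next x-line at t=2.6273, next y-line at t=0.7558; Δt_x=3.8637, Δt_y=1.0353
    y: enter (4,1) at t=0.7558
    y: enter (4,0) at t=1.7910 ← occupied
  → r_6 = 1.7910
beam 7: φ=135°, α=330°
  dir = (cos 330°, sin 330°) = (0.8660, -0.5000); from cell (4,2)
  next x-line at t=0.7852, next y-line at t=1.4600; Δt_x=1.1547, Δt_y=2.0000
    x: enter (5,2) at t=0.7852 ← occupied
  → r_7 = 0.7852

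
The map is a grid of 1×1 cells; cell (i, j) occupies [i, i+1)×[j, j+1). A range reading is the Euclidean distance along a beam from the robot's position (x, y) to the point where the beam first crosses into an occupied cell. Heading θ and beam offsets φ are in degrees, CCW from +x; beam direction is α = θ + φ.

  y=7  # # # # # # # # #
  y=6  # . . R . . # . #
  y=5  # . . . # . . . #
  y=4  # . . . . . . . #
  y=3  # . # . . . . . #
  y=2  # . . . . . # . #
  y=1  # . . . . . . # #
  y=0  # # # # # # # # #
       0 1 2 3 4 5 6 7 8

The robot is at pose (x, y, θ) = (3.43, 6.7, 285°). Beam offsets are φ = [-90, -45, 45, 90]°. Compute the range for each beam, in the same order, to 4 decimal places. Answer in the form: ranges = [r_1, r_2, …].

ranges = [2.5157, 4.8600, 1.4000, 1.1591]

beam 1: φ=-90°, α=195°
  direction (-0.9659, -0.2588); cell (3,6); t to first gridline: x 0.4452, y 2.7046 (then +1.0353 / +3.8637)
    (2,6) via x @ 0.4452
    (1,6) via x @ 1.4804
    (0,6) via x @ 2.5157  # hit
  → r_1 = 2.5157
beam 2: φ=-45°, α=240°
  direction (-0.5000, -0.8660); cell (3,6); t to first gridline: x 0.8600, y 0.8083 (then +2.0000 / +1.1547)
    (3,5) via y @ 0.8083
    (2,5) via x @ 0.8600
    (2,4) via y @ 1.9630
    (1,4) via x @ 2.8600
    (1,3) via y @ 3.1177
    (1,2) via y @ 4.2724
    (0,2) via x @ 4.8600  # hit
  → r_2 = 4.8600
beam 3: φ=45°, α=330°
  direction (0.8660, -0.5000); cell (3,6); t to first gridline: x 0.6582, y 1.4000 (then +1.1547 / +2.0000)
    (4,6) via x @ 0.6582
    (4,5) via y @ 1.4000  # hit
  → r_3 = 1.4000
beam 4: φ=90°, α=15°
  direction (0.9659, 0.2588); cell (3,6); t to first gridline: x 0.5901, y 1.1591 (then +1.0353 / +3.8637)
    (4,6) via x @ 0.5901
    (4,7) via y @ 1.1591  # hit
  → r_4 = 1.1591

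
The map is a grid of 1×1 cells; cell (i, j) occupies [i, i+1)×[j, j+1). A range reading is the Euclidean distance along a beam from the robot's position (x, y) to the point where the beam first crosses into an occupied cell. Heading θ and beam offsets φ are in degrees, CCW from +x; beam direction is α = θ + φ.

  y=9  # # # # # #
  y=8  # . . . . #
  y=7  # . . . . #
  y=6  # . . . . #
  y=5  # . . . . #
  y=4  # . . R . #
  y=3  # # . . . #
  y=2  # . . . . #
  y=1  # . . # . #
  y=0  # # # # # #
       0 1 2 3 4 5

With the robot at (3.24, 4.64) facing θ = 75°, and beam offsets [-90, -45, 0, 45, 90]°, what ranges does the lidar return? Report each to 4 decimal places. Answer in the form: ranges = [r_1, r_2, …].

ranges = [1.8221, 2.0323, 4.5138, 4.4800, 2.3190]

beam 1: φ=-90°, α=345°
  direction (0.9659, -0.2588); cell (3,4); t to first gridline: x 0.7868, y 2.4728 (then +1.0353 / +3.8637)
    (4,4) via x @ 0.7868
    (5,4) via x @ 1.8221  # hit
  → r_1 = 1.8221
beam 2: φ=-45°, α=30°
  direction (0.8660, 0.5000); cell (3,4); t to first gridline: x 0.8776, y 0.7200 (then +1.1547 / +2.0000)
    (3,5) via y @ 0.7200
    (4,5) via x @ 0.8776
    (5,5) via x @ 2.0323  # hit
  → r_2 = 2.0323
beam 3: φ=0°, α=75°
  direction (0.2588, 0.9659); cell (3,4); t to first gridline: x 2.9364, y 0.3727 (then +3.8637 / +1.0353)
    (3,5) via y @ 0.3727
    (3,6) via y @ 1.4080
    (3,7) via y @ 2.4433
    (4,7) via x @ 2.9364
    (4,8) via y @ 3.4785
    (4,9) via y @ 4.5138  # hit
  → r_3 = 4.5138
beam 4: φ=45°, α=120°
  direction (-0.5000, 0.8660); cell (3,4); t to first gridline: x 0.4800, y 0.4157 (then +2.0000 / +1.1547)
    (3,5) via y @ 0.4157
    (2,5) via x @ 0.4800
    (2,6) via y @ 1.5704
    (1,6) via x @ 2.4800
    (1,7) via y @ 2.7251
    (1,8) via y @ 3.8798
    (0,8) via x @ 4.4800  # hit
  → r_4 = 4.4800
beam 5: φ=90°, α=165°
  direction (-0.9659, 0.2588); cell (3,4); t to first gridline: x 0.2485, y 1.3909 (then +1.0353 / +3.8637)
    (2,4) via x @ 0.2485
    (1,4) via x @ 1.2837
    (1,5) via y @ 1.3909
    (0,5) via x @ 2.3190  # hit
  → r_5 = 2.3190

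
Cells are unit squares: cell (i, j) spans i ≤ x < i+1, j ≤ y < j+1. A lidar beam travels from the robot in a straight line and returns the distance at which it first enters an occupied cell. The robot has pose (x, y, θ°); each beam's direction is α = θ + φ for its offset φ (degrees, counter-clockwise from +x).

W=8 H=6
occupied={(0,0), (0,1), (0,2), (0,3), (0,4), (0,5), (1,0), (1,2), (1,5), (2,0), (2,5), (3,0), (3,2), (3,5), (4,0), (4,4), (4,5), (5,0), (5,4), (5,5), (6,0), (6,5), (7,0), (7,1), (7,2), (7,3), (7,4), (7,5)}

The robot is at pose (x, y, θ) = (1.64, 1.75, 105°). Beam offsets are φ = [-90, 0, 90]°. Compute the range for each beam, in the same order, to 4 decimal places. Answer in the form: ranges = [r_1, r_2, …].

ranges = [1.4080, 0.2588, 0.6626]

beam 1: φ=-90°, α=15°
  cosα=0.9659 sinα=0.2588 | (1,1) | tMaxX 0.3727 tMaxY 0.9659 | tΔX 1.0353 tΔY 3.8637
    t=0.3727 [x] (2,1)
    t=0.9659 [y] (2,2)
    t=1.4080 [x] (3,2) — stop
  → r_1 = 1.4080
beam 2: φ=0°, α=105°
  cosα=-0.2588 sinα=0.9659 | (1,1) | tMaxX 2.4728 tMaxY 0.2588 | tΔX 3.8637 tΔY 1.0353
    t=0.2588 [y] (1,2) — stop
  → r_2 = 0.2588
beam 3: φ=90°, α=195°
  cosα=-0.9659 sinα=-0.2588 | (1,1) | tMaxX 0.6626 tMaxY 2.8978 | tΔX 1.0353 tΔY 3.8637
    t=0.6626 [x] (0,1) — stop
  → r_3 = 0.6626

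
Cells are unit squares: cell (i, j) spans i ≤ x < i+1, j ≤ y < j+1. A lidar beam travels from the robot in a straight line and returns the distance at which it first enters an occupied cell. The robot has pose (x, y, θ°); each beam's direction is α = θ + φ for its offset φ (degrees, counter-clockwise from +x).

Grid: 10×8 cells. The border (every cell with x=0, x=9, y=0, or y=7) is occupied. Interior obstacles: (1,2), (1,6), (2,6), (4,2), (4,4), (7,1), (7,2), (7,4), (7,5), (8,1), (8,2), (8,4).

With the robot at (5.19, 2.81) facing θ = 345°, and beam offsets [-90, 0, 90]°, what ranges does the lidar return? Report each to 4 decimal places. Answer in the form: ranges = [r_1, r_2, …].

beam 1: φ=-90°, α=255°
  direction (-0.2588, -0.9659); cell (5,2); t to first gridline: x 0.7341, y 0.8386 (then +3.8637 / +1.0353)
    (4,2) via x @ 0.7341  # hit
  → r_1 = 0.7341
beam 2: φ=0°, α=345°
  direction (0.9659, -0.2588); cell (5,2); t to first gridline: x 0.8386, y 3.1296 (then +1.0353 / +3.8637)
    (6,2) via x @ 0.8386
    (7,2) via x @ 1.8738  # hit
  → r_2 = 1.8738
beam 3: φ=90°, α=75°
  direction (0.2588, 0.9659); cell (5,2); t to first gridline: x 3.1296, y 0.1967 (then +3.8637 / +1.0353)
    (5,3) via y @ 0.1967
    (5,4) via y @ 1.2320
    (5,5) via y @ 2.2673
    (6,5) via x @ 3.1296
    (6,6) via y @ 3.3025
    (6,7) via y @ 4.3378  # hit
  → r_3 = 4.3378

ranges = [0.7341, 1.8738, 4.3378]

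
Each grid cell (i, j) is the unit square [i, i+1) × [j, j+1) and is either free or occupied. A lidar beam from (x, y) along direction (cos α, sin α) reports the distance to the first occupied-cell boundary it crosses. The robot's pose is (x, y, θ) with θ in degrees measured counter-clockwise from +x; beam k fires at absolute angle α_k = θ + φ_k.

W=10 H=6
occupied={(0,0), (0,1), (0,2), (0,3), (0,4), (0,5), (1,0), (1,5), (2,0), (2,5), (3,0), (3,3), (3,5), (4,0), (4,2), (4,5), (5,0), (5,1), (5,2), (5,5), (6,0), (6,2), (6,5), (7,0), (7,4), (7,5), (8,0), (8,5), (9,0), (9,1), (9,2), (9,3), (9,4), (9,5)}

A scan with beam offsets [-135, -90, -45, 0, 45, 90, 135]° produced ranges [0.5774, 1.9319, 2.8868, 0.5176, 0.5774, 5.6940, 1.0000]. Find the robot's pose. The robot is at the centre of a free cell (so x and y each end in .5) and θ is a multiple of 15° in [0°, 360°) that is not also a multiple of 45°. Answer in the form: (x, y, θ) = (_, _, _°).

Enumerate (i+0.5, j+0.5, θ) over the 26 free cells and 16 admissible headings. For each, cast all 7 beams and compare to the given ranges.
  (8.5, 1.5, 345°): beam 1 = 1.0000 ≠ 0.5774 ✗
  (6.5, 1.5, 75°): beam 6 = 0.5176 ≠ 5.6940 ✗
  (6.5, 4.5, 300°): beam 1 = 1.9319 ≠ 0.5774 ✗
  …
  (3.5, 4.5, 255°): r_1=0.5774, r_2=1.9319, r_3=2.8868, r_4=0.5176, r_5=0.5774, r_6=5.6940, r_7=1.0000 — all match ✓
Unique over the lattice → pose = (3.5, 4.5, 255°).

(x, y, θ) = (3.5, 4.5, 255°)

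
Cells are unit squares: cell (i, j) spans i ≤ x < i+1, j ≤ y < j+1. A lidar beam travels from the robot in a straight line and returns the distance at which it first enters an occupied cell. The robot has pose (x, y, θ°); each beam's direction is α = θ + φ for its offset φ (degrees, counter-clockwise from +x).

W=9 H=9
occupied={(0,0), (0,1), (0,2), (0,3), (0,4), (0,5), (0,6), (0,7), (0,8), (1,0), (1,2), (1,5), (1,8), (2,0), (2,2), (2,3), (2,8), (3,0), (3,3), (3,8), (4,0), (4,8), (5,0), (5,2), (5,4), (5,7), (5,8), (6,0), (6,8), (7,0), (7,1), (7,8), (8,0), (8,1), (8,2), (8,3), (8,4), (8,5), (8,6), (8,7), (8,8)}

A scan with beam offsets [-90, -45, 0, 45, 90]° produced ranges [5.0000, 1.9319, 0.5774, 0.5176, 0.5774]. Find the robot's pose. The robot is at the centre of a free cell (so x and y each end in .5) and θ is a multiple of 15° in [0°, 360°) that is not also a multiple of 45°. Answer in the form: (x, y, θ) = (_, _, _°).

Enumerate (i+0.5, j+0.5, θ) over the 40 free cells and 16 admissible headings. For each, cast all 5 beams and compare to the given ranges.
  (7.5, 3.5, 75°): beam 1 = 0.5176 ≠ 5.0000 ✗
  (3.5, 7.5, 150°): beam 1 = 0.5774 ≠ 5.0000 ✗
  (3.5, 1.5, 105°): beam 1 = 1.9319 ≠ 5.0000 ✗
  (2.5, 5.5, 60°): beam 1 = 2.8868 ≠ 5.0000 ✗
  (5.5, 5.5, 345°): beam 1 = 0.5176 ≠ 5.0000 ✗
  …
  (1.5, 7.5, 60°): r_1=5.0000, r_2=1.9319, r_3=0.5774, r_4=0.5176, r_5=0.5774 — all match ✓
No second candidate reproduces the full scan.

(x, y, θ) = (1.5, 7.5, 60°)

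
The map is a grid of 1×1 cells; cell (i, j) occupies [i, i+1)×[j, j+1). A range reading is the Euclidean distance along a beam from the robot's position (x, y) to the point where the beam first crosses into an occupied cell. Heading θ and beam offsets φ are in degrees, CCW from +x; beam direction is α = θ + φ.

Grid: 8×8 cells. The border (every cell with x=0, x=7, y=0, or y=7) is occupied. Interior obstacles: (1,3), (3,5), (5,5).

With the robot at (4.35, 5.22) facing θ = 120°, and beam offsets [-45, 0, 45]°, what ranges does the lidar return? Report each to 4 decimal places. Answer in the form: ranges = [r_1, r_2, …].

ranges = [1.8428, 0.7000, 0.3623]

beam 1: φ=-45°, α=75°
  cosα=0.2588 sinα=0.9659 | (4,5) | tMaxX 2.5114 tMaxY 0.8075 | tΔX 3.8637 tΔY 1.0353
    t=0.8075 [y] (4,6)
    t=1.8428 [y] (4,7) — stop
  → r_1 = 1.8428
beam 2: φ=0°, α=120°
  cosα=-0.5000 sinα=0.8660 | (4,5) | tMaxX 0.7000 tMaxY 0.9007 | tΔX 2.0000 tΔY 1.1547
    t=0.7000 [x] (3,5) — stop
  → r_2 = 0.7000
beam 3: φ=45°, α=165°
  cosα=-0.9659 sinα=0.2588 | (4,5) | tMaxX 0.3623 tMaxY 3.0137 | tΔX 1.0353 tΔY 3.8637
    t=0.3623 [x] (3,5) — stop
  → r_3 = 0.3623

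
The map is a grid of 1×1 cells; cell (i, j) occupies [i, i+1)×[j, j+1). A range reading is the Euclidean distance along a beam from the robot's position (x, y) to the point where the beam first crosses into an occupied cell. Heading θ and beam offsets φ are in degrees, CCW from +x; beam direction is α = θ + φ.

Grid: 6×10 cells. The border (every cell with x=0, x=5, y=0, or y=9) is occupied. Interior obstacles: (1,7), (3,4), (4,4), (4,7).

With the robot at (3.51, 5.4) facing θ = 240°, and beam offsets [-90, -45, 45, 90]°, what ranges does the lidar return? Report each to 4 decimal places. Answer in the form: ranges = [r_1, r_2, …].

beam 1: φ=-90°, α=150°
  d=(-0.8660,0.5000)  start (3,5)  tX=0.5889 tY=1.2000  stride 1/|dx|=1.1547 1/|dy|=2.0000
    cross x-line → (2,5), t=0.5889
    cross y-line → (2,6), t=1.2000
    cross x-line → (1,6), t=1.7436
    cross x-line → (0,6), t=2.8983 (wall)
  → r_1 = 2.8983
beam 2: φ=-45°, α=195°
  d=(-0.9659,-0.2588)  start (3,5)  tX=0.5280 tY=1.5455  stride 1/|dx|=1.0353 1/|dy|=3.8637
    cross x-line → (2,5), t=0.5280
    cross y-line → (2,4), t=1.5455
    cross x-line → (1,4), t=1.5633
    cross x-line → (0,4), t=2.5985 (wall)
  → r_2 = 2.5985
beam 3: φ=45°, α=285°
  d=(0.2588,-0.9659)  start (3,5)  tX=1.8932 tY=0.4141  stride 1/|dx|=3.8637 1/|dy|=1.0353
    cross y-line → (3,4), t=0.4141 (wall)
  → r_3 = 0.4141
beam 4: φ=90°, α=330°
  d=(0.8660,-0.5000)  start (3,5)  tX=0.5658 tY=0.8000  stride 1/|dx|=1.1547 1/|dy|=2.0000
    cross x-line → (4,5), t=0.5658
    cross y-line → (4,4), t=0.8000 (wall)
  → r_4 = 0.8000

ranges = [2.8983, 2.5985, 0.4141, 0.8000]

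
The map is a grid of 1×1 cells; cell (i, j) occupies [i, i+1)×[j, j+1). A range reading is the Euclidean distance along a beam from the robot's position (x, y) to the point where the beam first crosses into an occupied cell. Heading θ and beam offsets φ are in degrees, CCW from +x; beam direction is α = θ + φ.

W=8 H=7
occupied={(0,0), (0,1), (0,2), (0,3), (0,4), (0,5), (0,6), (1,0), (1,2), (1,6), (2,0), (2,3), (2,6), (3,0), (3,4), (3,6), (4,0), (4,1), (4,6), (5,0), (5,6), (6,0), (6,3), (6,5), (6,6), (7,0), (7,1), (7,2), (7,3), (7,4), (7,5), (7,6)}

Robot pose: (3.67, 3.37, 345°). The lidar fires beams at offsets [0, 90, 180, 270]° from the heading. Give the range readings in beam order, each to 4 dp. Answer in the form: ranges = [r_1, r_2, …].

ranges = [3.4475, 0.6522, 0.6936, 2.4536]

beam 1: φ=0°, α=345°
  d=(0.9659,-0.2588)  start (3,3)  tX=0.3416 tY=1.4296  stride 1/|dx|=1.0353 1/|dy|=3.8637
    cross x-line → (4,3), t=0.3416
    cross x-line → (5,3), t=1.3769
    cross y-line → (5,2), t=1.4296
    cross x-line → (6,2), t=2.4122
    cross x-line → (7,2), t=3.4475 (wall)
  → r_1 = 3.4475
beam 2: φ=90°, α=75°
  d=(0.2588,0.9659)  start (3,3)  tX=1.2750 tY=0.6522  stride 1/|dx|=3.8637 1/|dy|=1.0353
    cross y-line → (3,4), t=0.6522 (wall)
  → r_2 = 0.6522
beam 3: φ=180°, α=165°
  d=(-0.9659,0.2588)  start (3,3)  tX=0.6936 tY=2.4341  stride 1/|dx|=1.0353 1/|dy|=3.8637
    cross x-line → (2,3), t=0.6936 (wall)
  → r_3 = 0.6936
beam 4: φ=270°, α=255°
  d=(-0.2588,-0.9659)  start (3,3)  tX=2.5887 tY=0.3831  stride 1/|dx|=3.8637 1/|dy|=1.0353
    cross y-line → (3,2), t=0.3831
    cross y-line → (3,1), t=1.4183
    cross y-line → (3,0), t=2.4536 (wall)
  → r_4 = 2.4536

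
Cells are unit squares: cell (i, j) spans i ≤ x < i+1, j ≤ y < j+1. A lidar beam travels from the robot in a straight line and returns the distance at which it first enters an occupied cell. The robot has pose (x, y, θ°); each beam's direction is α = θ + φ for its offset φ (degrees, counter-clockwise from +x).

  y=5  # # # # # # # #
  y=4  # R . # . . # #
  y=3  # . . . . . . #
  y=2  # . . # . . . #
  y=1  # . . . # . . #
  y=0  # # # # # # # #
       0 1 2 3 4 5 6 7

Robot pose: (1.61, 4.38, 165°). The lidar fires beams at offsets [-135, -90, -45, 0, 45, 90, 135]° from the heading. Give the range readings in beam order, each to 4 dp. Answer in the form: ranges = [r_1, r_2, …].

beam 1: φ=-135°, α=30°
  dir = (cos 30°, sin 30°) = (0.8660, 0.5000); from cell (1,4)
  next x-line at t=0.4503, next y-line at t=1.2400; Δt_x=1.1547, Δt_y=2.0000
    x: enter (2,4) at t=0.4503
    y: enter (2,5) at t=1.2400 ← occupied
  → r_1 = 1.2400
beam 2: φ=-90°, α=75°
  dir = (cos 75°, sin 75°) = (0.2588, 0.9659); from cell (1,4)
  next x-line at t=1.5068, next y-line at t=0.6419; Δt_x=3.8637, Δt_y=1.0353
    y: enter (1,5) at t=0.6419 ← occupied
  → r_2 = 0.6419
beam 3: φ=-45°, α=120°
  dir = (cos 120°, sin 120°) = (-0.5000, 0.8660); from cell (1,4)
  next x-line at t=1.2200, next y-line at t=0.7159; Δt_x=2.0000, Δt_y=1.1547
    y: enter (1,5) at t=0.7159 ← occupied
  → r_3 = 0.7159
beam 4: φ=0°, α=165°
  dir = (cos 165°, sin 165°) = (-0.9659, 0.2588); from cell (1,4)
  next x-line at t=0.6315, next y-line at t=2.3955; Δt_x=1.0353, Δt_y=3.8637
    x: enter (0,4) at t=0.6315 ← occupied
  → r_4 = 0.6315
beam 5: φ=45°, α=210°
  dir = (cos 210°, sin 210°) = (-0.8660, -0.5000); from cell (1,4)
  next x-line at t=0.7044, next y-line at t=0.7600; Δt_x=1.1547, Δt_y=2.0000
    x: enter (0,4) at t=0.7044 ← occupied
  → r_5 = 0.7044
beam 6: φ=90°, α=255°
  dir = (cos 255°, sin 255°) = (-0.2588, -0.9659); from cell (1,4)
  next x-line at t=2.3569, next y-line at t=0.3934; Δt_x=3.8637, Δt_y=1.0353
    y: enter (1,3) at t=0.3934
    y: enter (1,2) at t=1.4287
    x: enter (0,2) at t=2.3569 ← occupied
  → r_6 = 2.3569
beam 7: φ=135°, α=300°
  dir = (cos 300°, sin 300°) = (0.5000, -0.8660); from cell (1,4)
  next x-line at t=0.7800, next y-line at t=0.4388; Δt_x=2.0000, Δt_y=1.1547
    y: enter (1,3) at t=0.4388
    x: enter (2,3) at t=0.7800
    y: enter (2,2) at t=1.5935
    y: enter (2,1) at t=2.7482
    x: enter (3,1) at t=2.7800
    y: enter (3,0) at t=3.9029 ← occupied
  → r_7 = 3.9029

ranges = [1.2400, 0.6419, 0.7159, 0.6315, 0.7044, 2.3569, 3.9029]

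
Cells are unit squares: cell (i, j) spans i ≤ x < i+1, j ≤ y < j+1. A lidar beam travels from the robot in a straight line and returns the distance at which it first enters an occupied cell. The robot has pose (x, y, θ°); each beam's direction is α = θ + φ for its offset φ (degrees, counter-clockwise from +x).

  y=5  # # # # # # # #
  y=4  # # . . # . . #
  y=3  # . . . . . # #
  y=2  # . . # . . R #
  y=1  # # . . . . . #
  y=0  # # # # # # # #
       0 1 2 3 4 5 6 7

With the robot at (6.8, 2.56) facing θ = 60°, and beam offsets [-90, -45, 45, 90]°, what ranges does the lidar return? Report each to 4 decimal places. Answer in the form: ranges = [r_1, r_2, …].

ranges = [0.2309, 0.2071, 0.4555, 0.8800]

beam 1: φ=-90°, α=330°
  d=(0.8660,-0.5000)  start (6,2)  tX=0.2309 tY=1.1200  stride 1/|dx|=1.1547 1/|dy|=2.0000
    cross x-line → (7,2), t=0.2309 (wall)
  → r_1 = 0.2309
beam 2: φ=-45°, α=15°
  d=(0.9659,0.2588)  start (6,2)  tX=0.2071 tY=1.7000  stride 1/|dx|=1.0353 1/|dy|=3.8637
    cross x-line → (7,2), t=0.2071 (wall)
  → r_2 = 0.2071
beam 3: φ=45°, α=105°
  d=(-0.2588,0.9659)  start (6,2)  tX=3.0910 tY=0.4555  stride 1/|dx|=3.8637 1/|dy|=1.0353
    cross y-line → (6,3), t=0.4555 (wall)
  → r_3 = 0.4555
beam 4: φ=90°, α=150°
  d=(-0.8660,0.5000)  start (6,2)  tX=0.9238 tY=0.8800  stride 1/|dx|=1.1547 1/|dy|=2.0000
    cross y-line → (6,3), t=0.8800 (wall)
  → r_4 = 0.8800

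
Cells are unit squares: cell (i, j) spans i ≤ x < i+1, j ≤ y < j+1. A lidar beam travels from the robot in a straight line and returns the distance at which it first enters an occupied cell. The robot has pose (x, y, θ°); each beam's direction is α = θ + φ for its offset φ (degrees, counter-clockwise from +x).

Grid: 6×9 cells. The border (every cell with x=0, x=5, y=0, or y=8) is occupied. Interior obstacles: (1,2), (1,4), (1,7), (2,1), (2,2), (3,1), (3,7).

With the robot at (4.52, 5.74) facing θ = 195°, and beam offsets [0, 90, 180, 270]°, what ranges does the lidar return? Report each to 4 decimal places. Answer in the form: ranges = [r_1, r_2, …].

ranges = [2.8591, 1.8546, 0.4969, 2.0091]

beam 1: φ=0°, α=195°
  cosα=-0.9659 sinα=-0.2588 | (4,5) | tMaxX 0.5383 tMaxY 2.8591 | tΔX 1.0353 tΔY 3.8637
    t=0.5383 [x] (3,5)
    t=1.5736 [x] (2,5)
    t=2.6089 [x] (1,5)
    t=2.8591 [y] (1,4) — stop
  → r_1 = 2.8591
beam 2: φ=90°, α=285°
  cosα=0.2588 sinα=-0.9659 | (4,5) | tMaxX 1.8546 tMaxY 0.7661 | tΔX 3.8637 tΔY 1.0353
    t=0.7661 [y] (4,4)
    t=1.8014 [y] (4,3)
    t=1.8546 [x] (5,3) — stop
  → r_2 = 1.8546
beam 3: φ=180°, α=15°
  cosα=0.9659 sinα=0.2588 | (4,5) | tMaxX 0.4969 tMaxY 1.0046 | tΔX 1.0353 tΔY 3.8637
    t=0.4969 [x] (5,5) — stop
  → r_3 = 0.4969
beam 4: φ=270°, α=105°
  cosα=-0.2588 sinα=0.9659 | (4,5) | tMaxX 2.0091 tMaxY 0.2692 | tΔX 3.8637 tΔY 1.0353
    t=0.2692 [y] (4,6)
    t=1.3044 [y] (4,7)
    t=2.0091 [x] (3,7) — stop
  → r_4 = 2.0091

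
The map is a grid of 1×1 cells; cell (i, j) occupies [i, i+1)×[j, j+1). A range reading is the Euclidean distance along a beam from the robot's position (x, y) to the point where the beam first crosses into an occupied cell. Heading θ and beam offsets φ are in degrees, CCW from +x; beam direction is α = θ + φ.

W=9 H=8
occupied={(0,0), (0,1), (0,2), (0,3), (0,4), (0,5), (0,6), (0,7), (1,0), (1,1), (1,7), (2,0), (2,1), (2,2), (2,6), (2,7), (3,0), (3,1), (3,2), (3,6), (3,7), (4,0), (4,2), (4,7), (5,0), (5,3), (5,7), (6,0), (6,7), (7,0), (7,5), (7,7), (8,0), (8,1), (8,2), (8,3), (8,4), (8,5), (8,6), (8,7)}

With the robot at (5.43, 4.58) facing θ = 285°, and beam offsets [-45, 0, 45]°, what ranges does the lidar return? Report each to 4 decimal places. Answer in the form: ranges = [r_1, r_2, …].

beam 1: φ=-45°, α=240°
  d=(-0.5000,-0.8660)  start (5,4)  tX=0.8600 tY=0.6697  stride 1/|dx|=2.0000 1/|dy|=1.1547
    cross y-line → (5,3), t=0.6697 (wall)
  → r_1 = 0.6697
beam 2: φ=0°, α=285°
  d=(0.2588,-0.9659)  start (5,4)  tX=2.2023 tY=0.6005  stride 1/|dx|=3.8637 1/|dy|=1.0353
    cross y-line → (5,3), t=0.6005 (wall)
  → r_2 = 0.6005
beam 3: φ=45°, α=330°
  d=(0.8660,-0.5000)  start (5,4)  tX=0.6582 tY=1.1600  stride 1/|dx|=1.1547 1/|dy|=2.0000
    cross x-line → (6,4), t=0.6582
    cross y-line → (6,3), t=1.1600
    cross x-line → (7,3), t=1.8129
    cross x-line → (8,3), t=2.9676 (wall)
  → r_3 = 2.9676

ranges = [0.6697, 0.6005, 2.9676]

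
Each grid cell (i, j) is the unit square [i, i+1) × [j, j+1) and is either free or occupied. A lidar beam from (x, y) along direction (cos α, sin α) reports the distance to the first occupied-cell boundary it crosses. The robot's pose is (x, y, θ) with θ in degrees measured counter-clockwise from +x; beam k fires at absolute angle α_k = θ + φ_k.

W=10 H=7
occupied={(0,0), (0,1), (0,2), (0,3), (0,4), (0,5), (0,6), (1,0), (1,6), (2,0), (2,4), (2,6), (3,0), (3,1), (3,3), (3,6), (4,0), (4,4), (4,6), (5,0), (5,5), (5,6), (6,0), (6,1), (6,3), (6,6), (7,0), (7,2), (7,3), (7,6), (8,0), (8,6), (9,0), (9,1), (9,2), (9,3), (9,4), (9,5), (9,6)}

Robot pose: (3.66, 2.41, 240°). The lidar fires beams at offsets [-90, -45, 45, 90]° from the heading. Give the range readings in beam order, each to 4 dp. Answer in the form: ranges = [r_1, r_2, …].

ranges = [3.0715, 2.7538, 0.4245, 2.7020]

beam 1: φ=-90°, α=150°
  direction (-0.8660, 0.5000); cell (3,2); t to first gridline: x 0.7621, y 1.1800 (then +1.1547 / +2.0000)
    (2,2) via x @ 0.7621
    (2,3) via y @ 1.1800
    (1,3) via x @ 1.9168
    (0,3) via x @ 3.0715  # hit
  → r_1 = 3.0715
beam 2: φ=-45°, α=195°
  direction (-0.9659, -0.2588); cell (3,2); t to first gridline: x 0.6833, y 1.5841 (then +1.0353 / +3.8637)
    (2,2) via x @ 0.6833
    (2,1) via y @ 1.5841
    (1,1) via x @ 1.7186
    (0,1) via x @ 2.7538  # hit
  → r_2 = 2.7538
beam 3: φ=45°, α=285°
  direction (0.2588, -0.9659); cell (3,2); t to first gridline: x 1.3137, y 0.4245 (then +3.8637 / +1.0353)
    (3,1) via y @ 0.4245  # hit
  → r_3 = 0.4245
beam 4: φ=90°, α=330°
  direction (0.8660, -0.5000); cell (3,2); t to first gridline: x 0.3926, y 0.8200 (then +1.1547 / +2.0000)
    (4,2) via x @ 0.3926
    (4,1) via y @ 0.8200
    (5,1) via x @ 1.5473
    (6,1) via x @ 2.7020  # hit
  → r_4 = 2.7020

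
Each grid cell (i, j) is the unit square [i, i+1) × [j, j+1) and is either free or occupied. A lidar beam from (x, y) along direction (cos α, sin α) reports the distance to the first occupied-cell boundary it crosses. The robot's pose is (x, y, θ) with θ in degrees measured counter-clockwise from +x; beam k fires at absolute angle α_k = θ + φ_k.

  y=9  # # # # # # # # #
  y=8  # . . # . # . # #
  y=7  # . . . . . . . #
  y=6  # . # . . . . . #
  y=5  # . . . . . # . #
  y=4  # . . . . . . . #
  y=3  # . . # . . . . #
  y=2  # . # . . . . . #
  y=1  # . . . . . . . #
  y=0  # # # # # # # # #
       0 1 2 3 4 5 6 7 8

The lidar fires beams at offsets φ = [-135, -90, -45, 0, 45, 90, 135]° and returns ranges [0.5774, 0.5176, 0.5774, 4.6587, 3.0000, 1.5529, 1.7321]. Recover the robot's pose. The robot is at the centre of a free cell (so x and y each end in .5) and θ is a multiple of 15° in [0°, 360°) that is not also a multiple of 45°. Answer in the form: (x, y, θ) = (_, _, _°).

(x, y, θ) = (2.5, 3.5, 75°)

Candidates: 49 free-cell centres × 16 headings = 784 poses. Raycast each; keep the one whose scan matches to 4 dp.
  (4.5, 7.5, 75°): beam 1 = 7.0000 ≠ 0.5774 ✗
  (2.5, 5.5, 120°): beam 1 = 5.6940 ≠ 0.5774 ✗
  (6.5, 3.5, 210°): beam 1 = 1.5529 ≠ 0.5774 ✗
  (7.5, 7.5, 60°): beam 1 = 1.9319 ≠ 0.5774 ✗
  …
  (2.5, 3.5, 75°): r_1=0.5774, r_2=0.5176, r_3=0.5774, r_4=4.6587, r_5=3.0000, r_6=1.5529, r_7=1.7321 — all match ✓
Only this pose fits every beam.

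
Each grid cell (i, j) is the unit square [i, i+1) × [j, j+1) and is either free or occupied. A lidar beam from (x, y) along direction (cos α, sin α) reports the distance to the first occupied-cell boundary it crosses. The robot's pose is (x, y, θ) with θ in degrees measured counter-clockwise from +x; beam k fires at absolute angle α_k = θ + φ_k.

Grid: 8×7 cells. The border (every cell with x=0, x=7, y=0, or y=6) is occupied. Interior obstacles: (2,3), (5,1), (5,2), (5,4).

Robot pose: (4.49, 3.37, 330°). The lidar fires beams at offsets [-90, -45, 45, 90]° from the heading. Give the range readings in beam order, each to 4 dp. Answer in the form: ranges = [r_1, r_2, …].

beam 1: φ=-90°, α=240°
  dir = (cos 240°, sin 240°) = (-0.5000, -0.8660); from cell (4,3)
  next x-line at t=0.9800, next y-line at t=0.4272; Δt_x=2.0000, Δt_y=1.1547
    y: enter (4,2) at t=0.4272
    x: enter (3,2) at t=0.9800
    y: enter (3,1) at t=1.5819
    y: enter (3,0) at t=2.7366 ← occupied
  → r_1 = 2.7366
beam 2: φ=-45°, α=285°
  dir = (cos 285°, sin 285°) = (0.2588, -0.9659); from cell (4,3)
  next x-line at t=1.9705, next y-line at t=0.3831; Δt_x=3.8637, Δt_y=1.0353
    y: enter (4,2) at t=0.3831
    y: enter (4,1) at t=1.4183
    x: enter (5,1) at t=1.9705 ← occupied
  → r_2 = 1.9705
beam 3: φ=45°, α=15°
  dir = (cos 15°, sin 15°) = (0.9659, 0.2588); from cell (4,3)
  next x-line at t=0.5280, next y-line at t=2.4341; Δt_x=1.0353, Δt_y=3.8637
    x: enter (5,3) at t=0.5280
    x: enter (6,3) at t=1.5633
    y: enter (6,4) at t=2.4341
    x: enter (7,4) at t=2.5985 ← occupied
  → r_3 = 2.5985
beam 4: φ=90°, α=60°
  dir = (cos 60°, sin 60°) = (0.5000, 0.8660); from cell (4,3)
  next x-line at t=1.0200, next y-line at t=0.7275; Δt_x=2.0000, Δt_y=1.1547
    y: enter (4,4) at t=0.7275
    x: enter (5,4) at t=1.0200 ← occupied
  → r_4 = 1.0200

ranges = [2.7366, 1.9705, 2.5985, 1.0200]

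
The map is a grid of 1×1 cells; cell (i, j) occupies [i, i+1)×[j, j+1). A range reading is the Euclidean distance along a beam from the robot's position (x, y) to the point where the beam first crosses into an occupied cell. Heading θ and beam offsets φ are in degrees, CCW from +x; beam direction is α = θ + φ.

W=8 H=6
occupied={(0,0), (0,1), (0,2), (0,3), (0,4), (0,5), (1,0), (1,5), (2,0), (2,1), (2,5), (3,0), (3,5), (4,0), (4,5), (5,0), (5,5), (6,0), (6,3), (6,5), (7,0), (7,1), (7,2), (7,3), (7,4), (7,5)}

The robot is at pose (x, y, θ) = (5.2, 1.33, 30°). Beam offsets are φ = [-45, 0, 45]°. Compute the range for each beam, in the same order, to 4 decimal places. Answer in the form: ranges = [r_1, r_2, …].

beam 1: φ=-45°, α=345°
  d=(0.9659,-0.2588)  start (5,1)  tX=0.8282 tY=1.2750  stride 1/|dx|=1.0353 1/|dy|=3.8637
    cross x-line → (6,1), t=0.8282
    cross y-line → (6,0), t=1.2750 (wall)
  → r_1 = 1.2750
beam 2: φ=0°, α=30°
  d=(0.8660,0.5000)  start (5,1)  tX=0.9238 tY=1.3400  stride 1/|dx|=1.1547 1/|dy|=2.0000
    cross x-line → (6,1), t=0.9238
    cross y-line → (6,2), t=1.3400
    cross x-line → (7,2), t=2.0785 (wall)
  → r_2 = 2.0785
beam 3: φ=45°, α=75°
  d=(0.2588,0.9659)  start (5,1)  tX=3.0910 tY=0.6936  stride 1/|dx|=3.8637 1/|dy|=1.0353
    cross y-line → (5,2), t=0.6936
    cross y-line → (5,3), t=1.7289
    cross y-line → (5,4), t=2.7642
    cross x-line → (6,4), t=3.0910
    cross y-line → (6,5), t=3.7995 (wall)
  → r_3 = 3.7995

ranges = [1.2750, 2.0785, 3.7995]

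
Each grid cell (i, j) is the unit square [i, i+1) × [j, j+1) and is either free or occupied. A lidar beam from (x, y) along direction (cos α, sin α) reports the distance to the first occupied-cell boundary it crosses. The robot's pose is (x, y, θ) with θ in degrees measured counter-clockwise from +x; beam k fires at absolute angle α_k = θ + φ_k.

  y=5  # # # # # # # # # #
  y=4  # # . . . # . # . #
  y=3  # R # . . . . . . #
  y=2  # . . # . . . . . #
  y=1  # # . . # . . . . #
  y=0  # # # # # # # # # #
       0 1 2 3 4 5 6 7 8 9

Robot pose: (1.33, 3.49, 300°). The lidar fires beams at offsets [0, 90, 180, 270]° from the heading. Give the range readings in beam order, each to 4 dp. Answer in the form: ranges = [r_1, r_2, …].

beam 1: φ=0°, α=300°
  cosα=0.5000 sinα=-0.8660 | (1,3) | tMaxX 1.3400 tMaxY 0.5658 | tΔX 2.0000 tΔY 1.1547
    t=0.5658 [y] (1,2)
    t=1.3400 [x] (2,2)
    t=1.7205 [y] (2,1)
    t=2.8752 [y] (2,0) — stop
  → r_1 = 2.8752
beam 2: φ=90°, α=30°
  cosα=0.8660 sinα=0.5000 | (1,3) | tMaxX 0.7736 tMaxY 1.0200 | tΔX 1.1547 tΔY 2.0000
    t=0.7736 [x] (2,3) — stop
  → r_2 = 0.7736
beam 3: φ=180°, α=120°
  cosα=-0.5000 sinα=0.8660 | (1,3) | tMaxX 0.6600 tMaxY 0.5889 | tΔX 2.0000 tΔY 1.1547
    t=0.5889 [y] (1,4) — stop
  → r_3 = 0.5889
beam 4: φ=270°, α=210°
  cosα=-0.8660 sinα=-0.5000 | (1,3) | tMaxX 0.3811 tMaxY 0.9800 | tΔX 1.1547 tΔY 2.0000
    t=0.3811 [x] (0,3) — stop
  → r_4 = 0.3811

ranges = [2.8752, 0.7736, 0.5889, 0.3811]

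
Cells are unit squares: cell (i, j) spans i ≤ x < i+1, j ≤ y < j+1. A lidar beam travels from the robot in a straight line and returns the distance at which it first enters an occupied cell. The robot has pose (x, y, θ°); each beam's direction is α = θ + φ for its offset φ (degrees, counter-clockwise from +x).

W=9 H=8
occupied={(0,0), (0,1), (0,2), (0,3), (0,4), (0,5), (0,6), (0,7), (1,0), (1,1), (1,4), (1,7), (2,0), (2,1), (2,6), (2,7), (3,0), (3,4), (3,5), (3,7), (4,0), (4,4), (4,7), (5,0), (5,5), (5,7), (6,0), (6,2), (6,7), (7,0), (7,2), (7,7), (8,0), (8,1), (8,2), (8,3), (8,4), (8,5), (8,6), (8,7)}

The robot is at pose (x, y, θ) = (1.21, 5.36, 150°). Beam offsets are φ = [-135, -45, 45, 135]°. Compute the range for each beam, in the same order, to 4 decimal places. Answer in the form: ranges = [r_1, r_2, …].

ranges = [1.8531, 0.8114, 0.2174, 0.3727]

beam 1: φ=-135°, α=15°
  dir = (cos 15°, sin 15°) = (0.9659, 0.2588); from cell (1,5)
  next x-line at t=0.8179, next y-line at t=2.4728; Δt_x=1.0353, Δt_y=3.8637
    x: enter (2,5) at t=0.8179
    x: enter (3,5) at t=1.8531 ← occupied
  → r_1 = 1.8531
beam 2: φ=-45°, α=105°
  dir = (cos 105°, sin 105°) = (-0.2588, 0.9659); from cell (1,5)
  next x-line at t=0.8114, next y-line at t=0.6626; Δt_x=3.8637, Δt_y=1.0353
    y: enter (1,6) at t=0.6626
    x: enter (0,6) at t=0.8114 ← occupied
  → r_2 = 0.8114
beam 3: φ=45°, α=195°
  dir = (cos 195°, sin 195°) = (-0.9659, -0.2588); from cell (1,5)
  next x-line at t=0.2174, next y-line at t=1.3909; Δt_x=1.0353, Δt_y=3.8637
    x: enter (0,5) at t=0.2174 ← occupied
  → r_3 = 0.2174
beam 4: φ=135°, α=285°
  dir = (cos 285°, sin 285°) = (0.2588, -0.9659); from cell (1,5)
  next x-line at t=3.0523, next y-line at t=0.3727; Δt_x=3.8637, Δt_y=1.0353
    y: enter (1,4) at t=0.3727 ← occupied
  → r_4 = 0.3727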